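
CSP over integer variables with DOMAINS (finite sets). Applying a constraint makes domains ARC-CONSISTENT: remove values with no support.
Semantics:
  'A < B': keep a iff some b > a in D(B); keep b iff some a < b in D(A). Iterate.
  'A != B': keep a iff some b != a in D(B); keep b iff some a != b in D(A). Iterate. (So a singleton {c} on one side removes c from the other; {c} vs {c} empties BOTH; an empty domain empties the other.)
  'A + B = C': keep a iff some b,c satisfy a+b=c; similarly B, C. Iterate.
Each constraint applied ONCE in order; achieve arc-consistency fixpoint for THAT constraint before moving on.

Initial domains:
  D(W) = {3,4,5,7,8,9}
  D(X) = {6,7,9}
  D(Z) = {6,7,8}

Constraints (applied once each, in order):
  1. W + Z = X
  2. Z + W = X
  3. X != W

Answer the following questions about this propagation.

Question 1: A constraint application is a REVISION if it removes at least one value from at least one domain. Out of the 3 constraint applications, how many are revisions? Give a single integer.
Constraint 1 (W + Z = X) on D(W)={3,4,5,7,8,9} D(Z)={6,7,8} D(X)={6,7,9}: W {3,4,5,7,8,9}->{3}; Z {6,7,8}->{6}; X {6,7,9}->{9} => REVISION
Constraint 2 (Z + W = X) on D(Z)={6} D(W)={3} D(X)={9}: no change => not a revision
Constraint 3 (X != W) on D(X)={9} D(W)={3}: no change => not a revision
Total revisions = 1

Answer: 1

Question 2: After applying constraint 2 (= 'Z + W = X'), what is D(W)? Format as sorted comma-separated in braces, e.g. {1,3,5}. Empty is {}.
Answer: {3}

Derivation:
Constraint 1 (W + Z = X) on D(W)={3,4,5,7,8,9} D(Z)={6,7,8} D(X)={6,7,9}: W {3,4,5,7,8,9}->{3}; Z {6,7,8}->{6}; X {6,7,9}->{9}
Constraint 2 (Z + W = X) on D(Z)={6} D(W)={3} D(X)={9}: no change
So after constraint 2: D(W) = {3}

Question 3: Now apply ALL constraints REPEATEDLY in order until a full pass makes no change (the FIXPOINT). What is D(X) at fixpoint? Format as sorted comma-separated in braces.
Answer: {9}

Derivation:
pass 0 (initial): D(X)={6,7,9}
pass 1: W {3,4,5,7,8,9}->{3}; X {6,7,9}->{9}; Z {6,7,8}->{6}
pass 2: no change
Fixpoint after 2 passes: D(X) = {9}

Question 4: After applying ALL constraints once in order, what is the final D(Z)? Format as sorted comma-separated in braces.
Constraint 1 (W + Z = X) on D(W)={3,4,5,7,8,9} D(Z)={6,7,8} D(X)={6,7,9}: W {3,4,5,7,8,9}->{3}; Z {6,7,8}->{6}; X {6,7,9}->{9}
Constraint 2 (Z + W = X) on D(Z)={6} D(W)={3} D(X)={9}: no change
Constraint 3 (X != W) on D(X)={9} D(W)={3}: no change
So after all 3 constraints: D(Z) = {6}

Answer: {6}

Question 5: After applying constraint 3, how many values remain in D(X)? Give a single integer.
Answer: 1

Derivation:
Constraint 1 (W + Z = X) on D(W)={3,4,5,7,8,9} D(Z)={6,7,8} D(X)={6,7,9}: W {3,4,5,7,8,9}->{3}; Z {6,7,8}->{6}; X {6,7,9}->{9}
Constraint 2 (Z + W = X) on D(Z)={6} D(W)={3} D(X)={9}: no change
Constraint 3 (X != W) on D(X)={9} D(W)={3}: no change
So after constraint 3: D(X)={9}, size = 1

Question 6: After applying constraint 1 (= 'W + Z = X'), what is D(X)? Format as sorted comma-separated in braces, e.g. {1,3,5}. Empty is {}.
Constraint 1 (W + Z = X) on D(W)={3,4,5,7,8,9} D(Z)={6,7,8} D(X)={6,7,9}: W {3,4,5,7,8,9}->{3}; Z {6,7,8}->{6}; X {6,7,9}->{9}
So after constraint 1: D(X) = {9}

Answer: {9}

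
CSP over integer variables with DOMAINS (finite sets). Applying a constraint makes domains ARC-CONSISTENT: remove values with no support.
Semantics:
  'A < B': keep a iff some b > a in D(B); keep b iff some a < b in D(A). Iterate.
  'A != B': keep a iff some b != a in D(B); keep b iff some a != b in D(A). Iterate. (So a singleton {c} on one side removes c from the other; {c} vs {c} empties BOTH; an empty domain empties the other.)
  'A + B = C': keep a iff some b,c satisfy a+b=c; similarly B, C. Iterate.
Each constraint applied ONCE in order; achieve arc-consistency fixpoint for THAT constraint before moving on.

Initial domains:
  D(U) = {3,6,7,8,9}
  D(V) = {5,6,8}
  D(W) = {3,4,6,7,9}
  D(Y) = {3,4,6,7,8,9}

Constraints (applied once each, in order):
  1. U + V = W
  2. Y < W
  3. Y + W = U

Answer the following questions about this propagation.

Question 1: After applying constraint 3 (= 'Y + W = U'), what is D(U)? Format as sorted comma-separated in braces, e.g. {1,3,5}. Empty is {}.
Constraint 1 (U + V = W) on D(U)={3,6,7,8,9} D(V)={5,6,8} D(W)={3,4,6,7,9}: U {3,6,7,8,9}->{3}; V {5,6,8}->{6}; W {3,4,6,7,9}->{9}
Constraint 2 (Y < W) on D(Y)={3,4,6,7,8,9} D(W)={9}: Y {3,4,6,7,8,9}->{3,4,6,7,8}
Constraint 3 (Y + W = U) on D(Y)={3,4,6,7,8} D(W)={9} D(U)={3}: Y {3,4,6,7,8}->{}; W {9}->{}; U {3}->{}
So after constraint 3: D(U) = {}

Answer: {}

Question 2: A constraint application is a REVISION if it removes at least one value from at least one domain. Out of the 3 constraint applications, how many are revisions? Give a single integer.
Constraint 1 (U + V = W) on D(U)={3,6,7,8,9} D(V)={5,6,8} D(W)={3,4,6,7,9}: U {3,6,7,8,9}->{3}; V {5,6,8}->{6}; W {3,4,6,7,9}->{9} => REVISION
Constraint 2 (Y < W) on D(Y)={3,4,6,7,8,9} D(W)={9}: Y {3,4,6,7,8,9}->{3,4,6,7,8} => REVISION
Constraint 3 (Y + W = U) on D(Y)={3,4,6,7,8} D(W)={9} D(U)={3}: Y {3,4,6,7,8}->{}; W {9}->{}; U {3}->{} => REVISION
Total revisions = 3

Answer: 3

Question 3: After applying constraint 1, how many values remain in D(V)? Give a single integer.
Answer: 1

Derivation:
Constraint 1 (U + V = W) on D(U)={3,6,7,8,9} D(V)={5,6,8} D(W)={3,4,6,7,9}: U {3,6,7,8,9}->{3}; V {5,6,8}->{6}; W {3,4,6,7,9}->{9}
So after constraint 1: D(V)={6}, size = 1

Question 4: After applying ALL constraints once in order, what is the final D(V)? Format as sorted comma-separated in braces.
Constraint 1 (U + V = W) on D(U)={3,6,7,8,9} D(V)={5,6,8} D(W)={3,4,6,7,9}: U {3,6,7,8,9}->{3}; V {5,6,8}->{6}; W {3,4,6,7,9}->{9}
Constraint 2 (Y < W) on D(Y)={3,4,6,7,8,9} D(W)={9}: Y {3,4,6,7,8,9}->{3,4,6,7,8}
Constraint 3 (Y + W = U) on D(Y)={3,4,6,7,8} D(W)={9} D(U)={3}: Y {3,4,6,7,8}->{}; W {9}->{}; U {3}->{}
So after all 3 constraints: D(V) = {6}

Answer: {6}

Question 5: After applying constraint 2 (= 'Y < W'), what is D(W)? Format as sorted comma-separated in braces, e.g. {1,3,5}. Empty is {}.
Answer: {9}

Derivation:
Constraint 1 (U + V = W) on D(U)={3,6,7,8,9} D(V)={5,6,8} D(W)={3,4,6,7,9}: U {3,6,7,8,9}->{3}; V {5,6,8}->{6}; W {3,4,6,7,9}->{9}
Constraint 2 (Y < W) on D(Y)={3,4,6,7,8,9} D(W)={9}: Y {3,4,6,7,8,9}->{3,4,6,7,8}
So after constraint 2: D(W) = {9}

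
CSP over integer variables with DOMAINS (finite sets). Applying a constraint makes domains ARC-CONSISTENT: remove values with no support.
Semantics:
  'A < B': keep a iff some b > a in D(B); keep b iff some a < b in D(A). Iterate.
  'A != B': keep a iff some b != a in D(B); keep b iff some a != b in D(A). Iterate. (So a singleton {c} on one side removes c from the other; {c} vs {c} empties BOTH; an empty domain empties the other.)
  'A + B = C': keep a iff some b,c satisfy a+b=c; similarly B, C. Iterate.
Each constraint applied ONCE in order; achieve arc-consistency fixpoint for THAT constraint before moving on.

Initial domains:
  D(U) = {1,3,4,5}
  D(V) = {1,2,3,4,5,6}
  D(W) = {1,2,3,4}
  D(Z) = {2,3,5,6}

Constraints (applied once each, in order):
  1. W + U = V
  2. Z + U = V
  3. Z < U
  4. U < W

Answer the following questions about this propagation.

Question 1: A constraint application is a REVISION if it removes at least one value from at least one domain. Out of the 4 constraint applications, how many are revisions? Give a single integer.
Answer: 4

Derivation:
Constraint 1 (W + U = V) on D(W)={1,2,3,4} D(U)={1,3,4,5} D(V)={1,2,3,4,5,6}: V {1,2,3,4,5,6}->{2,3,4,5,6} => REVISION
Constraint 2 (Z + U = V) on D(Z)={2,3,5,6} D(U)={1,3,4,5} D(V)={2,3,4,5,6}: Z {2,3,5,6}->{2,3,5}; U {1,3,4,5}->{1,3,4}; V {2,3,4,5,6}->{3,4,5,6} => REVISION
Constraint 3 (Z < U) on D(Z)={2,3,5} D(U)={1,3,4}: Z {2,3,5}->{2,3}; U {1,3,4}->{3,4} => REVISION
Constraint 4 (U < W) on D(U)={3,4} D(W)={1,2,3,4}: U {3,4}->{3}; W {1,2,3,4}->{4} => REVISION
Total revisions = 4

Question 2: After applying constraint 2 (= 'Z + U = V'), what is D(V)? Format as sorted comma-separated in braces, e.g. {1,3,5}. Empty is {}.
Answer: {3,4,5,6}

Derivation:
Constraint 1 (W + U = V) on D(W)={1,2,3,4} D(U)={1,3,4,5} D(V)={1,2,3,4,5,6}: V {1,2,3,4,5,6}->{2,3,4,5,6}
Constraint 2 (Z + U = V) on D(Z)={2,3,5,6} D(U)={1,3,4,5} D(V)={2,3,4,5,6}: Z {2,3,5,6}->{2,3,5}; U {1,3,4,5}->{1,3,4}; V {2,3,4,5,6}->{3,4,5,6}
So after constraint 2: D(V) = {3,4,5,6}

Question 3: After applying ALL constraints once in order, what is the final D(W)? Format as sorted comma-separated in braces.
Answer: {4}

Derivation:
Constraint 1 (W + U = V) on D(W)={1,2,3,4} D(U)={1,3,4,5} D(V)={1,2,3,4,5,6}: V {1,2,3,4,5,6}->{2,3,4,5,6}
Constraint 2 (Z + U = V) on D(Z)={2,3,5,6} D(U)={1,3,4,5} D(V)={2,3,4,5,6}: Z {2,3,5,6}->{2,3,5}; U {1,3,4,5}->{1,3,4}; V {2,3,4,5,6}->{3,4,5,6}
Constraint 3 (Z < U) on D(Z)={2,3,5} D(U)={1,3,4}: Z {2,3,5}->{2,3}; U {1,3,4}->{3,4}
Constraint 4 (U < W) on D(U)={3,4} D(W)={1,2,3,4}: U {3,4}->{3}; W {1,2,3,4}->{4}
So after all 4 constraints: D(W) = {4}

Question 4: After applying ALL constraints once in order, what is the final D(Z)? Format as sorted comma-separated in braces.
Constraint 1 (W + U = V) on D(W)={1,2,3,4} D(U)={1,3,4,5} D(V)={1,2,3,4,5,6}: V {1,2,3,4,5,6}->{2,3,4,5,6}
Constraint 2 (Z + U = V) on D(Z)={2,3,5,6} D(U)={1,3,4,5} D(V)={2,3,4,5,6}: Z {2,3,5,6}->{2,3,5}; U {1,3,4,5}->{1,3,4}; V {2,3,4,5,6}->{3,4,5,6}
Constraint 3 (Z < U) on D(Z)={2,3,5} D(U)={1,3,4}: Z {2,3,5}->{2,3}; U {1,3,4}->{3,4}
Constraint 4 (U < W) on D(U)={3,4} D(W)={1,2,3,4}: U {3,4}->{3}; W {1,2,3,4}->{4}
So after all 4 constraints: D(Z) = {2,3}

Answer: {2,3}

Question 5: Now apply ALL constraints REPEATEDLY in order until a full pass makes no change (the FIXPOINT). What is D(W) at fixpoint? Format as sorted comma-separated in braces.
pass 0 (initial): D(W)={1,2,3,4}
pass 1: U {1,3,4,5}->{3}; V {1,2,3,4,5,6}->{3,4,5,6}; W {1,2,3,4}->{4}; Z {2,3,5,6}->{2,3}
pass 2: U {3}->{}; V {3,4,5,6}->{}; W {4}->{}; Z {2,3}->{}
pass 3: no change
Fixpoint after 3 passes: D(W) = {}

Answer: {}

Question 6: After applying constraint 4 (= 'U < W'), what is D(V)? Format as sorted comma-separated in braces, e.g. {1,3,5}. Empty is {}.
Constraint 1 (W + U = V) on D(W)={1,2,3,4} D(U)={1,3,4,5} D(V)={1,2,3,4,5,6}: V {1,2,3,4,5,6}->{2,3,4,5,6}
Constraint 2 (Z + U = V) on D(Z)={2,3,5,6} D(U)={1,3,4,5} D(V)={2,3,4,5,6}: Z {2,3,5,6}->{2,3,5}; U {1,3,4,5}->{1,3,4}; V {2,3,4,5,6}->{3,4,5,6}
Constraint 3 (Z < U) on D(Z)={2,3,5} D(U)={1,3,4}: Z {2,3,5}->{2,3}; U {1,3,4}->{3,4}
Constraint 4 (U < W) on D(U)={3,4} D(W)={1,2,3,4}: U {3,4}->{3}; W {1,2,3,4}->{4}
So after constraint 4: D(V) = {3,4,5,6}

Answer: {3,4,5,6}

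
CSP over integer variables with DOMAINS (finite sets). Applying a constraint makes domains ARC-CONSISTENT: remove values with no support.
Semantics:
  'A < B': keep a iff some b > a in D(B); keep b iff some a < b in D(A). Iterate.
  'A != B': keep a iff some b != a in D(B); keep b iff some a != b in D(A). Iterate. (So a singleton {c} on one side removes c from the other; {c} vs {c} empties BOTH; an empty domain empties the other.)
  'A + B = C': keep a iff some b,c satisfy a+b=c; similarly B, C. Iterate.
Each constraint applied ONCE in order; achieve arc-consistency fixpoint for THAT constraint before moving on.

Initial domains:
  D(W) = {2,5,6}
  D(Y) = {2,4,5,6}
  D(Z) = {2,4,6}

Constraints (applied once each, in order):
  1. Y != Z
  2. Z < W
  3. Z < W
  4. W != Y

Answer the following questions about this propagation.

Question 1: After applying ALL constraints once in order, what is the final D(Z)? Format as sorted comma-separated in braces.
Answer: {2,4}

Derivation:
Constraint 1 (Y != Z) on D(Y)={2,4,5,6} D(Z)={2,4,6}: no change
Constraint 2 (Z < W) on D(Z)={2,4,6} D(W)={2,5,6}: Z {2,4,6}->{2,4}; W {2,5,6}->{5,6}
Constraint 3 (Z < W) on D(Z)={2,4} D(W)={5,6}: no change
Constraint 4 (W != Y) on D(W)={5,6} D(Y)={2,4,5,6}: no change
So after all 4 constraints: D(Z) = {2,4}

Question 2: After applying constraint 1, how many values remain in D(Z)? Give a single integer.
Answer: 3

Derivation:
Constraint 1 (Y != Z) on D(Y)={2,4,5,6} D(Z)={2,4,6}: no change
So after constraint 1: D(Z)={2,4,6}, size = 3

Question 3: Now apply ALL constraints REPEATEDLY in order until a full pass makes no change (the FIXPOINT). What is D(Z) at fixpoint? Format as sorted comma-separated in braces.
pass 0 (initial): D(Z)={2,4,6}
pass 1: W {2,5,6}->{5,6}; Z {2,4,6}->{2,4}
pass 2: no change
Fixpoint after 2 passes: D(Z) = {2,4}

Answer: {2,4}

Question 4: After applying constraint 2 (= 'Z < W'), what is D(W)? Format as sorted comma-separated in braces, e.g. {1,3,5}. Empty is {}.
Answer: {5,6}

Derivation:
Constraint 1 (Y != Z) on D(Y)={2,4,5,6} D(Z)={2,4,6}: no change
Constraint 2 (Z < W) on D(Z)={2,4,6} D(W)={2,5,6}: Z {2,4,6}->{2,4}; W {2,5,6}->{5,6}
So after constraint 2: D(W) = {5,6}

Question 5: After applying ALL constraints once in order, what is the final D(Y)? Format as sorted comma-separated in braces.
Constraint 1 (Y != Z) on D(Y)={2,4,5,6} D(Z)={2,4,6}: no change
Constraint 2 (Z < W) on D(Z)={2,4,6} D(W)={2,5,6}: Z {2,4,6}->{2,4}; W {2,5,6}->{5,6}
Constraint 3 (Z < W) on D(Z)={2,4} D(W)={5,6}: no change
Constraint 4 (W != Y) on D(W)={5,6} D(Y)={2,4,5,6}: no change
So after all 4 constraints: D(Y) = {2,4,5,6}

Answer: {2,4,5,6}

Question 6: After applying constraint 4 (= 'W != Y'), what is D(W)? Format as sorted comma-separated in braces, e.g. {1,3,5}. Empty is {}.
Constraint 1 (Y != Z) on D(Y)={2,4,5,6} D(Z)={2,4,6}: no change
Constraint 2 (Z < W) on D(Z)={2,4,6} D(W)={2,5,6}: Z {2,4,6}->{2,4}; W {2,5,6}->{5,6}
Constraint 3 (Z < W) on D(Z)={2,4} D(W)={5,6}: no change
Constraint 4 (W != Y) on D(W)={5,6} D(Y)={2,4,5,6}: no change
So after constraint 4: D(W) = {5,6}

Answer: {5,6}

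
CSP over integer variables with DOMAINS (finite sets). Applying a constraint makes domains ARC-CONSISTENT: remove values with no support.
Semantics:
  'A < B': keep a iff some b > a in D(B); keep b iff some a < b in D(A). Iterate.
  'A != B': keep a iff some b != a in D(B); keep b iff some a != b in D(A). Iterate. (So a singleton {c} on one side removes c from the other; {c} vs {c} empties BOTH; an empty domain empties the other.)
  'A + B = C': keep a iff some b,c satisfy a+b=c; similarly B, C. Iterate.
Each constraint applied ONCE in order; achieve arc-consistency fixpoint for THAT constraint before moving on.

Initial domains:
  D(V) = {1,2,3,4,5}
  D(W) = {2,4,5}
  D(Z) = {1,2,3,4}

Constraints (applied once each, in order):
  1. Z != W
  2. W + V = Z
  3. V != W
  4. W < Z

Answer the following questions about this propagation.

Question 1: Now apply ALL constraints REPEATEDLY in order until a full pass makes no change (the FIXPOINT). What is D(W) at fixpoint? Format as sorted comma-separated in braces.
Answer: {2}

Derivation:
pass 0 (initial): D(W)={2,4,5}
pass 1: V {1,2,3,4,5}->{1}; W {2,4,5}->{2}; Z {1,2,3,4}->{3,4}
pass 2: Z {3,4}->{3}
pass 3: no change
Fixpoint after 3 passes: D(W) = {2}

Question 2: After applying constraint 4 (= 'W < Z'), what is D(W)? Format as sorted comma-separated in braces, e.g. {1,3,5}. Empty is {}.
Constraint 1 (Z != W) on D(Z)={1,2,3,4} D(W)={2,4,5}: no change
Constraint 2 (W + V = Z) on D(W)={2,4,5} D(V)={1,2,3,4,5} D(Z)={1,2,3,4}: W {2,4,5}->{2}; V {1,2,3,4,5}->{1,2}; Z {1,2,3,4}->{3,4}
Constraint 3 (V != W) on D(V)={1,2} D(W)={2}: V {1,2}->{1}
Constraint 4 (W < Z) on D(W)={2} D(Z)={3,4}: no change
So after constraint 4: D(W) = {2}

Answer: {2}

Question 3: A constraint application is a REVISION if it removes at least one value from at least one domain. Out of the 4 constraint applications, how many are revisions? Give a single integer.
Answer: 2

Derivation:
Constraint 1 (Z != W) on D(Z)={1,2,3,4} D(W)={2,4,5}: no change => not a revision
Constraint 2 (W + V = Z) on D(W)={2,4,5} D(V)={1,2,3,4,5} D(Z)={1,2,3,4}: W {2,4,5}->{2}; V {1,2,3,4,5}->{1,2}; Z {1,2,3,4}->{3,4} => REVISION
Constraint 3 (V != W) on D(V)={1,2} D(W)={2}: V {1,2}->{1} => REVISION
Constraint 4 (W < Z) on D(W)={2} D(Z)={3,4}: no change => not a revision
Total revisions = 2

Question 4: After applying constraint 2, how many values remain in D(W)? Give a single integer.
Constraint 1 (Z != W) on D(Z)={1,2,3,4} D(W)={2,4,5}: no change
Constraint 2 (W + V = Z) on D(W)={2,4,5} D(V)={1,2,3,4,5} D(Z)={1,2,3,4}: W {2,4,5}->{2}; V {1,2,3,4,5}->{1,2}; Z {1,2,3,4}->{3,4}
So after constraint 2: D(W)={2}, size = 1

Answer: 1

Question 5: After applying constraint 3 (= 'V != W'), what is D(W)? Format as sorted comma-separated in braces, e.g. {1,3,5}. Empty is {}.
Constraint 1 (Z != W) on D(Z)={1,2,3,4} D(W)={2,4,5}: no change
Constraint 2 (W + V = Z) on D(W)={2,4,5} D(V)={1,2,3,4,5} D(Z)={1,2,3,4}: W {2,4,5}->{2}; V {1,2,3,4,5}->{1,2}; Z {1,2,3,4}->{3,4}
Constraint 3 (V != W) on D(V)={1,2} D(W)={2}: V {1,2}->{1}
So after constraint 3: D(W) = {2}

Answer: {2}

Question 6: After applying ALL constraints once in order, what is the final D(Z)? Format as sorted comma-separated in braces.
Answer: {3,4}

Derivation:
Constraint 1 (Z != W) on D(Z)={1,2,3,4} D(W)={2,4,5}: no change
Constraint 2 (W + V = Z) on D(W)={2,4,5} D(V)={1,2,3,4,5} D(Z)={1,2,3,4}: W {2,4,5}->{2}; V {1,2,3,4,5}->{1,2}; Z {1,2,3,4}->{3,4}
Constraint 3 (V != W) on D(V)={1,2} D(W)={2}: V {1,2}->{1}
Constraint 4 (W < Z) on D(W)={2} D(Z)={3,4}: no change
So after all 4 constraints: D(Z) = {3,4}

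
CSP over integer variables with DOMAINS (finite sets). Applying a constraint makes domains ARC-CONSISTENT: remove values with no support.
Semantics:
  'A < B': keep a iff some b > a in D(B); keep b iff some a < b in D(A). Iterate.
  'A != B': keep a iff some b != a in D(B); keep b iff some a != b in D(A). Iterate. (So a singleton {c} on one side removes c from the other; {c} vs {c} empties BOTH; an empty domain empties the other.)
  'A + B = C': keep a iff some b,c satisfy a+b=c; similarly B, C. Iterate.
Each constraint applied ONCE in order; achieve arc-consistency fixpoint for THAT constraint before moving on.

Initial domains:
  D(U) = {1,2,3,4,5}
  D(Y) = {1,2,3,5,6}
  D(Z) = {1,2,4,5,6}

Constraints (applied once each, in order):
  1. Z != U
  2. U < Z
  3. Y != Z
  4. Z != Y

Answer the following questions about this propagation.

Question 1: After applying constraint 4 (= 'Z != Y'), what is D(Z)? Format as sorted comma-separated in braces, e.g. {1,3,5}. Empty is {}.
Answer: {2,4,5,6}

Derivation:
Constraint 1 (Z != U) on D(Z)={1,2,4,5,6} D(U)={1,2,3,4,5}: no change
Constraint 2 (U < Z) on D(U)={1,2,3,4,5} D(Z)={1,2,4,5,6}: Z {1,2,4,5,6}->{2,4,5,6}
Constraint 3 (Y != Z) on D(Y)={1,2,3,5,6} D(Z)={2,4,5,6}: no change
Constraint 4 (Z != Y) on D(Z)={2,4,5,6} D(Y)={1,2,3,5,6}: no change
So after constraint 4: D(Z) = {2,4,5,6}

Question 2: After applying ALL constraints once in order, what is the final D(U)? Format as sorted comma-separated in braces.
Constraint 1 (Z != U) on D(Z)={1,2,4,5,6} D(U)={1,2,3,4,5}: no change
Constraint 2 (U < Z) on D(U)={1,2,3,4,5} D(Z)={1,2,4,5,6}: Z {1,2,4,5,6}->{2,4,5,6}
Constraint 3 (Y != Z) on D(Y)={1,2,3,5,6} D(Z)={2,4,5,6}: no change
Constraint 4 (Z != Y) on D(Z)={2,4,5,6} D(Y)={1,2,3,5,6}: no change
So after all 4 constraints: D(U) = {1,2,3,4,5}

Answer: {1,2,3,4,5}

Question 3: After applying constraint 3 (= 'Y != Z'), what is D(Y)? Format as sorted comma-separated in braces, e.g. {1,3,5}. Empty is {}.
Constraint 1 (Z != U) on D(Z)={1,2,4,5,6} D(U)={1,2,3,4,5}: no change
Constraint 2 (U < Z) on D(U)={1,2,3,4,5} D(Z)={1,2,4,5,6}: Z {1,2,4,5,6}->{2,4,5,6}
Constraint 3 (Y != Z) on D(Y)={1,2,3,5,6} D(Z)={2,4,5,6}: no change
So after constraint 3: D(Y) = {1,2,3,5,6}

Answer: {1,2,3,5,6}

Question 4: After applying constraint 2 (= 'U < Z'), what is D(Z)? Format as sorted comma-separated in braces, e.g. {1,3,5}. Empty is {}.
Constraint 1 (Z != U) on D(Z)={1,2,4,5,6} D(U)={1,2,3,4,5}: no change
Constraint 2 (U < Z) on D(U)={1,2,3,4,5} D(Z)={1,2,4,5,6}: Z {1,2,4,5,6}->{2,4,5,6}
So after constraint 2: D(Z) = {2,4,5,6}

Answer: {2,4,5,6}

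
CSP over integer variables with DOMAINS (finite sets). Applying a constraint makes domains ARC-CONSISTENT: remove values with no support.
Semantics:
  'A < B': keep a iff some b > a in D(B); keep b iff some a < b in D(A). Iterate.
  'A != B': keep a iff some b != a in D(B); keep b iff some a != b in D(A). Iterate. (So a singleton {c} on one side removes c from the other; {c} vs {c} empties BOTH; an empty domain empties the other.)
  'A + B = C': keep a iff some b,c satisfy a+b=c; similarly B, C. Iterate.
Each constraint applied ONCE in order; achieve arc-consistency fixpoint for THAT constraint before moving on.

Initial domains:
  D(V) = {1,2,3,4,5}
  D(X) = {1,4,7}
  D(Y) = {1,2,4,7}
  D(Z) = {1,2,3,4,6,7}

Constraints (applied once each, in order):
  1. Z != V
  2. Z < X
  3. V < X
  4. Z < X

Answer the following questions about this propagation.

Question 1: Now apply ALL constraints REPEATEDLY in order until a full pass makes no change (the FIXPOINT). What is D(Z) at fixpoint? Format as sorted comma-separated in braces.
pass 0 (initial): D(Z)={1,2,3,4,6,7}
pass 1: X {1,4,7}->{4,7}; Z {1,2,3,4,6,7}->{1,2,3,4,6}
pass 2: no change
Fixpoint after 2 passes: D(Z) = {1,2,3,4,6}

Answer: {1,2,3,4,6}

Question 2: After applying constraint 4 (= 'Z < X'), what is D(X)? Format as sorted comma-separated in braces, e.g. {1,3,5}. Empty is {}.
Constraint 1 (Z != V) on D(Z)={1,2,3,4,6,7} D(V)={1,2,3,4,5}: no change
Constraint 2 (Z < X) on D(Z)={1,2,3,4,6,7} D(X)={1,4,7}: Z {1,2,3,4,6,7}->{1,2,3,4,6}; X {1,4,7}->{4,7}
Constraint 3 (V < X) on D(V)={1,2,3,4,5} D(X)={4,7}: no change
Constraint 4 (Z < X) on D(Z)={1,2,3,4,6} D(X)={4,7}: no change
So after constraint 4: D(X) = {4,7}

Answer: {4,7}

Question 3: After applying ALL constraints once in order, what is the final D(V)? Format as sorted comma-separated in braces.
Constraint 1 (Z != V) on D(Z)={1,2,3,4,6,7} D(V)={1,2,3,4,5}: no change
Constraint 2 (Z < X) on D(Z)={1,2,3,4,6,7} D(X)={1,4,7}: Z {1,2,3,4,6,7}->{1,2,3,4,6}; X {1,4,7}->{4,7}
Constraint 3 (V < X) on D(V)={1,2,3,4,5} D(X)={4,7}: no change
Constraint 4 (Z < X) on D(Z)={1,2,3,4,6} D(X)={4,7}: no change
So after all 4 constraints: D(V) = {1,2,3,4,5}

Answer: {1,2,3,4,5}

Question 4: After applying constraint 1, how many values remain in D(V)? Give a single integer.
Answer: 5

Derivation:
Constraint 1 (Z != V) on D(Z)={1,2,3,4,6,7} D(V)={1,2,3,4,5}: no change
So after constraint 1: D(V)={1,2,3,4,5}, size = 5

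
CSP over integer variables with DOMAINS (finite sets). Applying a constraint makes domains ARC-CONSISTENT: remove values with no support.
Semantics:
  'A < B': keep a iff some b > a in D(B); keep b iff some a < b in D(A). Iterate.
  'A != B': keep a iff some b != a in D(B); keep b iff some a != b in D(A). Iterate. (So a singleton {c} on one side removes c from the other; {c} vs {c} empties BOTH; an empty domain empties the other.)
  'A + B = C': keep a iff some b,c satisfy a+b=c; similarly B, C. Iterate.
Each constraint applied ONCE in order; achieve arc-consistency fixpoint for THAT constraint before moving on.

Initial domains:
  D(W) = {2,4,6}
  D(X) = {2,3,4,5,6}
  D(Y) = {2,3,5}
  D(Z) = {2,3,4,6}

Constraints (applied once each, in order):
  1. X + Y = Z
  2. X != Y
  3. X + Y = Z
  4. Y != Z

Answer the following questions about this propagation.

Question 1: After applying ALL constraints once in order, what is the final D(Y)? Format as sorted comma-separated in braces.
Constraint 1 (X + Y = Z) on D(X)={2,3,4,5,6} D(Y)={2,3,5} D(Z)={2,3,4,6}: X {2,3,4,5,6}->{2,3,4}; Y {2,3,5}->{2,3}; Z {2,3,4,6}->{4,6}
Constraint 2 (X != Y) on D(X)={2,3,4} D(Y)={2,3}: no change
Constraint 3 (X + Y = Z) on D(X)={2,3,4} D(Y)={2,3} D(Z)={4,6}: no change
Constraint 4 (Y != Z) on D(Y)={2,3} D(Z)={4,6}: no change
So after all 4 constraints: D(Y) = {2,3}

Answer: {2,3}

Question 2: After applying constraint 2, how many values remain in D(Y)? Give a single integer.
Answer: 2

Derivation:
Constraint 1 (X + Y = Z) on D(X)={2,3,4,5,6} D(Y)={2,3,5} D(Z)={2,3,4,6}: X {2,3,4,5,6}->{2,3,4}; Y {2,3,5}->{2,3}; Z {2,3,4,6}->{4,6}
Constraint 2 (X != Y) on D(X)={2,3,4} D(Y)={2,3}: no change
So after constraint 2: D(Y)={2,3}, size = 2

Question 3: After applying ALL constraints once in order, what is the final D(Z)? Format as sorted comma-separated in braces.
Answer: {4,6}

Derivation:
Constraint 1 (X + Y = Z) on D(X)={2,3,4,5,6} D(Y)={2,3,5} D(Z)={2,3,4,6}: X {2,3,4,5,6}->{2,3,4}; Y {2,3,5}->{2,3}; Z {2,3,4,6}->{4,6}
Constraint 2 (X != Y) on D(X)={2,3,4} D(Y)={2,3}: no change
Constraint 3 (X + Y = Z) on D(X)={2,3,4} D(Y)={2,3} D(Z)={4,6}: no change
Constraint 4 (Y != Z) on D(Y)={2,3} D(Z)={4,6}: no change
So after all 4 constraints: D(Z) = {4,6}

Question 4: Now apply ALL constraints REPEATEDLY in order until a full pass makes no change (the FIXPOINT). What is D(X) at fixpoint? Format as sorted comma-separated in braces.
Answer: {2,3,4}

Derivation:
pass 0 (initial): D(X)={2,3,4,5,6}
pass 1: X {2,3,4,5,6}->{2,3,4}; Y {2,3,5}->{2,3}; Z {2,3,4,6}->{4,6}
pass 2: no change
Fixpoint after 2 passes: D(X) = {2,3,4}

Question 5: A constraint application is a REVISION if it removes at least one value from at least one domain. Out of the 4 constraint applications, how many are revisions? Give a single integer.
Answer: 1

Derivation:
Constraint 1 (X + Y = Z) on D(X)={2,3,4,5,6} D(Y)={2,3,5} D(Z)={2,3,4,6}: X {2,3,4,5,6}->{2,3,4}; Y {2,3,5}->{2,3}; Z {2,3,4,6}->{4,6} => REVISION
Constraint 2 (X != Y) on D(X)={2,3,4} D(Y)={2,3}: no change => not a revision
Constraint 3 (X + Y = Z) on D(X)={2,3,4} D(Y)={2,3} D(Z)={4,6}: no change => not a revision
Constraint 4 (Y != Z) on D(Y)={2,3} D(Z)={4,6}: no change => not a revision
Total revisions = 1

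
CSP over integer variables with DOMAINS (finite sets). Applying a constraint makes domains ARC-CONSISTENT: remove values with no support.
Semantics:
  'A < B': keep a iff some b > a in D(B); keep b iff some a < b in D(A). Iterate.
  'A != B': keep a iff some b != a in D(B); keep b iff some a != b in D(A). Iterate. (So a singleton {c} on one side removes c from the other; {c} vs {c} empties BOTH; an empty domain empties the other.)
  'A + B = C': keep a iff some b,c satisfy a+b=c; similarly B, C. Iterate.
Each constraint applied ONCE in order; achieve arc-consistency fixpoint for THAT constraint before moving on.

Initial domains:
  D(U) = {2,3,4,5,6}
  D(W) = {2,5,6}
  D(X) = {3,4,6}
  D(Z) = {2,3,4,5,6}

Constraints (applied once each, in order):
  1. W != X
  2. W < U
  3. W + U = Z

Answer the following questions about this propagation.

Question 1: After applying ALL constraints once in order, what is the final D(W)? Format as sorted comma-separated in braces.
Answer: {2}

Derivation:
Constraint 1 (W != X) on D(W)={2,5,6} D(X)={3,4,6}: no change
Constraint 2 (W < U) on D(W)={2,5,6} D(U)={2,3,4,5,6}: W {2,5,6}->{2,5}; U {2,3,4,5,6}->{3,4,5,6}
Constraint 3 (W + U = Z) on D(W)={2,5} D(U)={3,4,5,6} D(Z)={2,3,4,5,6}: W {2,5}->{2}; U {3,4,5,6}->{3,4}; Z {2,3,4,5,6}->{5,6}
So after all 3 constraints: D(W) = {2}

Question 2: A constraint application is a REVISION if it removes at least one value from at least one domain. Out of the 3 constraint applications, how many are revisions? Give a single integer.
Answer: 2

Derivation:
Constraint 1 (W != X) on D(W)={2,5,6} D(X)={3,4,6}: no change => not a revision
Constraint 2 (W < U) on D(W)={2,5,6} D(U)={2,3,4,5,6}: W {2,5,6}->{2,5}; U {2,3,4,5,6}->{3,4,5,6} => REVISION
Constraint 3 (W + U = Z) on D(W)={2,5} D(U)={3,4,5,6} D(Z)={2,3,4,5,6}: W {2,5}->{2}; U {3,4,5,6}->{3,4}; Z {2,3,4,5,6}->{5,6} => REVISION
Total revisions = 2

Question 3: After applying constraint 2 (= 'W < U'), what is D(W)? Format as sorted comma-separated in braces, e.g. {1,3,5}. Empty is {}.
Answer: {2,5}

Derivation:
Constraint 1 (W != X) on D(W)={2,5,6} D(X)={3,4,6}: no change
Constraint 2 (W < U) on D(W)={2,5,6} D(U)={2,3,4,5,6}: W {2,5,6}->{2,5}; U {2,3,4,5,6}->{3,4,5,6}
So after constraint 2: D(W) = {2,5}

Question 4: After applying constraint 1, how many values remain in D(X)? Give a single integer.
Constraint 1 (W != X) on D(W)={2,5,6} D(X)={3,4,6}: no change
So after constraint 1: D(X)={3,4,6}, size = 3

Answer: 3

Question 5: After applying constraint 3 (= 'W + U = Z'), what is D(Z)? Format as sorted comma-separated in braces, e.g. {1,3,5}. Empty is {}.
Constraint 1 (W != X) on D(W)={2,5,6} D(X)={3,4,6}: no change
Constraint 2 (W < U) on D(W)={2,5,6} D(U)={2,3,4,5,6}: W {2,5,6}->{2,5}; U {2,3,4,5,6}->{3,4,5,6}
Constraint 3 (W + U = Z) on D(W)={2,5} D(U)={3,4,5,6} D(Z)={2,3,4,5,6}: W {2,5}->{2}; U {3,4,5,6}->{3,4}; Z {2,3,4,5,6}->{5,6}
So after constraint 3: D(Z) = {5,6}

Answer: {5,6}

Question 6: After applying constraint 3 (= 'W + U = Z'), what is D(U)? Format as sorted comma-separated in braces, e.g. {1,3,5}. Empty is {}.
Constraint 1 (W != X) on D(W)={2,5,6} D(X)={3,4,6}: no change
Constraint 2 (W < U) on D(W)={2,5,6} D(U)={2,3,4,5,6}: W {2,5,6}->{2,5}; U {2,3,4,5,6}->{3,4,5,6}
Constraint 3 (W + U = Z) on D(W)={2,5} D(U)={3,4,5,6} D(Z)={2,3,4,5,6}: W {2,5}->{2}; U {3,4,5,6}->{3,4}; Z {2,3,4,5,6}->{5,6}
So after constraint 3: D(U) = {3,4}

Answer: {3,4}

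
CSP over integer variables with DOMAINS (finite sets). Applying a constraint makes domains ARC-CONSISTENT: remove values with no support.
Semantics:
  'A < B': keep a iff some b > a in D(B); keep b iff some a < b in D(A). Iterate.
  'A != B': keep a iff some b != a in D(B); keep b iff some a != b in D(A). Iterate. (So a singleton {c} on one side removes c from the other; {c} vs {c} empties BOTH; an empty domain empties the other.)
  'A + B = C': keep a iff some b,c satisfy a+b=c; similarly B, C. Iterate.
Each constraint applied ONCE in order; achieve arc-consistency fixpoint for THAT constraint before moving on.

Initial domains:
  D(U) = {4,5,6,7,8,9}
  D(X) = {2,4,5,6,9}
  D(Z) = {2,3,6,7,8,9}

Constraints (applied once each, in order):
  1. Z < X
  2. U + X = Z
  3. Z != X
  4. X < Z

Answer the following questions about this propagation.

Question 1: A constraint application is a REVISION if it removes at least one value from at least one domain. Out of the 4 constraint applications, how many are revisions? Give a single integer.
Answer: 2

Derivation:
Constraint 1 (Z < X) on D(Z)={2,3,6,7,8,9} D(X)={2,4,5,6,9}: Z {2,3,6,7,8,9}->{2,3,6,7,8}; X {2,4,5,6,9}->{4,5,6,9} => REVISION
Constraint 2 (U + X = Z) on D(U)={4,5,6,7,8,9} D(X)={4,5,6,9} D(Z)={2,3,6,7,8}: U {4,5,6,7,8,9}->{4}; X {4,5,6,9}->{4}; Z {2,3,6,7,8}->{8} => REVISION
Constraint 3 (Z != X) on D(Z)={8} D(X)={4}: no change => not a revision
Constraint 4 (X < Z) on D(X)={4} D(Z)={8}: no change => not a revision
Total revisions = 2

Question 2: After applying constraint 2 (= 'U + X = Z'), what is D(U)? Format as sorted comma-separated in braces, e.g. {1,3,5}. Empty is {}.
Answer: {4}

Derivation:
Constraint 1 (Z < X) on D(Z)={2,3,6,7,8,9} D(X)={2,4,5,6,9}: Z {2,3,6,7,8,9}->{2,3,6,7,8}; X {2,4,5,6,9}->{4,5,6,9}
Constraint 2 (U + X = Z) on D(U)={4,5,6,7,8,9} D(X)={4,5,6,9} D(Z)={2,3,6,7,8}: U {4,5,6,7,8,9}->{4}; X {4,5,6,9}->{4}; Z {2,3,6,7,8}->{8}
So after constraint 2: D(U) = {4}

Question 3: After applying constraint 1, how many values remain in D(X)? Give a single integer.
Answer: 4

Derivation:
Constraint 1 (Z < X) on D(Z)={2,3,6,7,8,9} D(X)={2,4,5,6,9}: Z {2,3,6,7,8,9}->{2,3,6,7,8}; X {2,4,5,6,9}->{4,5,6,9}
So after constraint 1: D(X)={4,5,6,9}, size = 4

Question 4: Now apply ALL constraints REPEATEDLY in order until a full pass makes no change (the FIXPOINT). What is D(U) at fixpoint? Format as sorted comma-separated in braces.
pass 0 (initial): D(U)={4,5,6,7,8,9}
pass 1: U {4,5,6,7,8,9}->{4}; X {2,4,5,6,9}->{4}; Z {2,3,6,7,8,9}->{8}
pass 2: U {4}->{}; X {4}->{}; Z {8}->{}
pass 3: no change
Fixpoint after 3 passes: D(U) = {}

Answer: {}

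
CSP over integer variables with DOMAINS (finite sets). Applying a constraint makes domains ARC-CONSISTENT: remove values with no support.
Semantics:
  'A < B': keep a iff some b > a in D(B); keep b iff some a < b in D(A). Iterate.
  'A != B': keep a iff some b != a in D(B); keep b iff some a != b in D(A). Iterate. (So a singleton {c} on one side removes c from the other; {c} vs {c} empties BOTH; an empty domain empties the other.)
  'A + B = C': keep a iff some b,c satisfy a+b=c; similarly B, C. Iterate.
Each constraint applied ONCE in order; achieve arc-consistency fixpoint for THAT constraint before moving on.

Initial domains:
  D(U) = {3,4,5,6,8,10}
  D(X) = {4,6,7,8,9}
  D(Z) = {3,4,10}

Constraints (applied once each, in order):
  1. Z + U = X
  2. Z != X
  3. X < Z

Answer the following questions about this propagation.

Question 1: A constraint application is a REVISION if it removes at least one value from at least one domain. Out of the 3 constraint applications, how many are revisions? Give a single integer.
Answer: 2

Derivation:
Constraint 1 (Z + U = X) on D(Z)={3,4,10} D(U)={3,4,5,6,8,10} D(X)={4,6,7,8,9}: Z {3,4,10}->{3,4}; U {3,4,5,6,8,10}->{3,4,5,6}; X {4,6,7,8,9}->{6,7,8,9} => REVISION
Constraint 2 (Z != X) on D(Z)={3,4} D(X)={6,7,8,9}: no change => not a revision
Constraint 3 (X < Z) on D(X)={6,7,8,9} D(Z)={3,4}: X {6,7,8,9}->{}; Z {3,4}->{} => REVISION
Total revisions = 2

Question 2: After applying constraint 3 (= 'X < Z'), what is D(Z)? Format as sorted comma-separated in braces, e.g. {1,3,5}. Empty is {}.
Constraint 1 (Z + U = X) on D(Z)={3,4,10} D(U)={3,4,5,6,8,10} D(X)={4,6,7,8,9}: Z {3,4,10}->{3,4}; U {3,4,5,6,8,10}->{3,4,5,6}; X {4,6,7,8,9}->{6,7,8,9}
Constraint 2 (Z != X) on D(Z)={3,4} D(X)={6,7,8,9}: no change
Constraint 3 (X < Z) on D(X)={6,7,8,9} D(Z)={3,4}: X {6,7,8,9}->{}; Z {3,4}->{}
So after constraint 3: D(Z) = {}

Answer: {}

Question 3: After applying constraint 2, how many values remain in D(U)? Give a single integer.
Answer: 4

Derivation:
Constraint 1 (Z + U = X) on D(Z)={3,4,10} D(U)={3,4,5,6,8,10} D(X)={4,6,7,8,9}: Z {3,4,10}->{3,4}; U {3,4,5,6,8,10}->{3,4,5,6}; X {4,6,7,8,9}->{6,7,8,9}
Constraint 2 (Z != X) on D(Z)={3,4} D(X)={6,7,8,9}: no change
So after constraint 2: D(U)={3,4,5,6}, size = 4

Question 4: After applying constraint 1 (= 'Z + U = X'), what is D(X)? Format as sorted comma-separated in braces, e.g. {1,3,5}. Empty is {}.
Constraint 1 (Z + U = X) on D(Z)={3,4,10} D(U)={3,4,5,6,8,10} D(X)={4,6,7,8,9}: Z {3,4,10}->{3,4}; U {3,4,5,6,8,10}->{3,4,5,6}; X {4,6,7,8,9}->{6,7,8,9}
So after constraint 1: D(X) = {6,7,8,9}

Answer: {6,7,8,9}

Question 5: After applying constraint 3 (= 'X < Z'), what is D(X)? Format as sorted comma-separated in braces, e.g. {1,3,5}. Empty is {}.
Answer: {}

Derivation:
Constraint 1 (Z + U = X) on D(Z)={3,4,10} D(U)={3,4,5,6,8,10} D(X)={4,6,7,8,9}: Z {3,4,10}->{3,4}; U {3,4,5,6,8,10}->{3,4,5,6}; X {4,6,7,8,9}->{6,7,8,9}
Constraint 2 (Z != X) on D(Z)={3,4} D(X)={6,7,8,9}: no change
Constraint 3 (X < Z) on D(X)={6,7,8,9} D(Z)={3,4}: X {6,7,8,9}->{}; Z {3,4}->{}
So after constraint 3: D(X) = {}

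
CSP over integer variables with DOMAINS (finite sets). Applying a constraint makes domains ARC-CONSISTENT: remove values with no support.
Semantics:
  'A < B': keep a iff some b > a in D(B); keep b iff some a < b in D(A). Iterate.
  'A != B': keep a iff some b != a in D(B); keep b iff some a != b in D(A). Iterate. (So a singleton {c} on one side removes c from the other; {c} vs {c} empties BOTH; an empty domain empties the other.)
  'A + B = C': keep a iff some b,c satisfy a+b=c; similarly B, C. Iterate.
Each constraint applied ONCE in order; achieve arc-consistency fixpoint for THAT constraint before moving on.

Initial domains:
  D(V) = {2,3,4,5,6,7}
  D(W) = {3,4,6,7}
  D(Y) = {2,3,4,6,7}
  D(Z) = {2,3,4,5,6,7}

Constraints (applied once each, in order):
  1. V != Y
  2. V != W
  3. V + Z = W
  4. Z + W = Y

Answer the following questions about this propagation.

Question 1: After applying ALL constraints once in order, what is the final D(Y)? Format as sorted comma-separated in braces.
Constraint 1 (V != Y) on D(V)={2,3,4,5,6,7} D(Y)={2,3,4,6,7}: no change
Constraint 2 (V != W) on D(V)={2,3,4,5,6,7} D(W)={3,4,6,7}: no change
Constraint 3 (V + Z = W) on D(V)={2,3,4,5,6,7} D(Z)={2,3,4,5,6,7} D(W)={3,4,6,7}: V {2,3,4,5,6,7}->{2,3,4,5}; Z {2,3,4,5,6,7}->{2,3,4,5}; W {3,4,6,7}->{4,6,7}
Constraint 4 (Z + W = Y) on D(Z)={2,3,4,5} D(W)={4,6,7} D(Y)={2,3,4,6,7}: Z {2,3,4,5}->{2,3}; W {4,6,7}->{4}; Y {2,3,4,6,7}->{6,7}
So after all 4 constraints: D(Y) = {6,7}

Answer: {6,7}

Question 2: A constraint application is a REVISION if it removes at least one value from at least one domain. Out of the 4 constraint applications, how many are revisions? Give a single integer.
Constraint 1 (V != Y) on D(V)={2,3,4,5,6,7} D(Y)={2,3,4,6,7}: no change => not a revision
Constraint 2 (V != W) on D(V)={2,3,4,5,6,7} D(W)={3,4,6,7}: no change => not a revision
Constraint 3 (V + Z = W) on D(V)={2,3,4,5,6,7} D(Z)={2,3,4,5,6,7} D(W)={3,4,6,7}: V {2,3,4,5,6,7}->{2,3,4,5}; Z {2,3,4,5,6,7}->{2,3,4,5}; W {3,4,6,7}->{4,6,7} => REVISION
Constraint 4 (Z + W = Y) on D(Z)={2,3,4,5} D(W)={4,6,7} D(Y)={2,3,4,6,7}: Z {2,3,4,5}->{2,3}; W {4,6,7}->{4}; Y {2,3,4,6,7}->{6,7} => REVISION
Total revisions = 2

Answer: 2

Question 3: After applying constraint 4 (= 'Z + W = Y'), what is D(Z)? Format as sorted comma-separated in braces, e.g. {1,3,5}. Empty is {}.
Answer: {2,3}

Derivation:
Constraint 1 (V != Y) on D(V)={2,3,4,5,6,7} D(Y)={2,3,4,6,7}: no change
Constraint 2 (V != W) on D(V)={2,3,4,5,6,7} D(W)={3,4,6,7}: no change
Constraint 3 (V + Z = W) on D(V)={2,3,4,5,6,7} D(Z)={2,3,4,5,6,7} D(W)={3,4,6,7}: V {2,3,4,5,6,7}->{2,3,4,5}; Z {2,3,4,5,6,7}->{2,3,4,5}; W {3,4,6,7}->{4,6,7}
Constraint 4 (Z + W = Y) on D(Z)={2,3,4,5} D(W)={4,6,7} D(Y)={2,3,4,6,7}: Z {2,3,4,5}->{2,3}; W {4,6,7}->{4}; Y {2,3,4,6,7}->{6,7}
So after constraint 4: D(Z) = {2,3}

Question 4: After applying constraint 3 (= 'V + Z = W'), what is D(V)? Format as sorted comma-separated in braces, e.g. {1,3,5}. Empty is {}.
Constraint 1 (V != Y) on D(V)={2,3,4,5,6,7} D(Y)={2,3,4,6,7}: no change
Constraint 2 (V != W) on D(V)={2,3,4,5,6,7} D(W)={3,4,6,7}: no change
Constraint 3 (V + Z = W) on D(V)={2,3,4,5,6,7} D(Z)={2,3,4,5,6,7} D(W)={3,4,6,7}: V {2,3,4,5,6,7}->{2,3,4,5}; Z {2,3,4,5,6,7}->{2,3,4,5}; W {3,4,6,7}->{4,6,7}
So after constraint 3: D(V) = {2,3,4,5}

Answer: {2,3,4,5}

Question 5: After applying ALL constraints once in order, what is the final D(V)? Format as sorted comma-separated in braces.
Constraint 1 (V != Y) on D(V)={2,3,4,5,6,7} D(Y)={2,3,4,6,7}: no change
Constraint 2 (V != W) on D(V)={2,3,4,5,6,7} D(W)={3,4,6,7}: no change
Constraint 3 (V + Z = W) on D(V)={2,3,4,5,6,7} D(Z)={2,3,4,5,6,7} D(W)={3,4,6,7}: V {2,3,4,5,6,7}->{2,3,4,5}; Z {2,3,4,5,6,7}->{2,3,4,5}; W {3,4,6,7}->{4,6,7}
Constraint 4 (Z + W = Y) on D(Z)={2,3,4,5} D(W)={4,6,7} D(Y)={2,3,4,6,7}: Z {2,3,4,5}->{2,3}; W {4,6,7}->{4}; Y {2,3,4,6,7}->{6,7}
So after all 4 constraints: D(V) = {2,3,4,5}

Answer: {2,3,4,5}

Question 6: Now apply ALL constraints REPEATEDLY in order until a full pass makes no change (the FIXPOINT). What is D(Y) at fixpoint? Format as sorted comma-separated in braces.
pass 0 (initial): D(Y)={2,3,4,6,7}
pass 1: V {2,3,4,5,6,7}->{2,3,4,5}; W {3,4,6,7}->{4}; Y {2,3,4,6,7}->{6,7}; Z {2,3,4,5,6,7}->{2,3}
pass 2: V {2,3,4,5}->{2}; Y {6,7}->{6}; Z {2,3}->{2}
pass 3: no change
Fixpoint after 3 passes: D(Y) = {6}

Answer: {6}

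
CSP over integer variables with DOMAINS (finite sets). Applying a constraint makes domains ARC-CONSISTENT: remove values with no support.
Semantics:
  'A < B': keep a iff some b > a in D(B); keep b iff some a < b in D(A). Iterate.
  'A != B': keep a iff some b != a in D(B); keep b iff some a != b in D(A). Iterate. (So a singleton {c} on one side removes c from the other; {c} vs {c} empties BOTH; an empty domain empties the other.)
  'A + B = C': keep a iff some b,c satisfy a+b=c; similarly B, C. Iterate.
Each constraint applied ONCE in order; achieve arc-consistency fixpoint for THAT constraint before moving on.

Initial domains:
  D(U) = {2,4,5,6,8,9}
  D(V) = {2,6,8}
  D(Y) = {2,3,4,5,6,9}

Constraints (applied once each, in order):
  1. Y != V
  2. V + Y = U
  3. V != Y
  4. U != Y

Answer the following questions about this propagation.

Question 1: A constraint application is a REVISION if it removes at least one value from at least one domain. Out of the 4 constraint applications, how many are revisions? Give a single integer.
Constraint 1 (Y != V) on D(Y)={2,3,4,5,6,9} D(V)={2,6,8}: no change => not a revision
Constraint 2 (V + Y = U) on D(V)={2,6,8} D(Y)={2,3,4,5,6,9} D(U)={2,4,5,6,8,9}: V {2,6,8}->{2,6}; Y {2,3,4,5,6,9}->{2,3,4,6}; U {2,4,5,6,8,9}->{4,5,6,8,9} => REVISION
Constraint 3 (V != Y) on D(V)={2,6} D(Y)={2,3,4,6}: no change => not a revision
Constraint 4 (U != Y) on D(U)={4,5,6,8,9} D(Y)={2,3,4,6}: no change => not a revision
Total revisions = 1

Answer: 1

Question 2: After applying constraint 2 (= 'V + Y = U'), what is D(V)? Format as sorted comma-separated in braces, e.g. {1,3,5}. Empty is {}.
Constraint 1 (Y != V) on D(Y)={2,3,4,5,6,9} D(V)={2,6,8}: no change
Constraint 2 (V + Y = U) on D(V)={2,6,8} D(Y)={2,3,4,5,6,9} D(U)={2,4,5,6,8,9}: V {2,6,8}->{2,6}; Y {2,3,4,5,6,9}->{2,3,4,6}; U {2,4,5,6,8,9}->{4,5,6,8,9}
So after constraint 2: D(V) = {2,6}

Answer: {2,6}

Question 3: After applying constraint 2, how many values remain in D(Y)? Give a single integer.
Constraint 1 (Y != V) on D(Y)={2,3,4,5,6,9} D(V)={2,6,8}: no change
Constraint 2 (V + Y = U) on D(V)={2,6,8} D(Y)={2,3,4,5,6,9} D(U)={2,4,5,6,8,9}: V {2,6,8}->{2,6}; Y {2,3,4,5,6,9}->{2,3,4,6}; U {2,4,5,6,8,9}->{4,5,6,8,9}
So after constraint 2: D(Y)={2,3,4,6}, size = 4

Answer: 4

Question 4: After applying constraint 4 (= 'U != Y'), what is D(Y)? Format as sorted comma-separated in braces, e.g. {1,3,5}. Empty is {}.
Constraint 1 (Y != V) on D(Y)={2,3,4,5,6,9} D(V)={2,6,8}: no change
Constraint 2 (V + Y = U) on D(V)={2,6,8} D(Y)={2,3,4,5,6,9} D(U)={2,4,5,6,8,9}: V {2,6,8}->{2,6}; Y {2,3,4,5,6,9}->{2,3,4,6}; U {2,4,5,6,8,9}->{4,5,6,8,9}
Constraint 3 (V != Y) on D(V)={2,6} D(Y)={2,3,4,6}: no change
Constraint 4 (U != Y) on D(U)={4,5,6,8,9} D(Y)={2,3,4,6}: no change
So after constraint 4: D(Y) = {2,3,4,6}

Answer: {2,3,4,6}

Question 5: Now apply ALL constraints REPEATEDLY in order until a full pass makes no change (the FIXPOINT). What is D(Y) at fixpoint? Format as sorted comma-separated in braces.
Answer: {2,3,4,6}

Derivation:
pass 0 (initial): D(Y)={2,3,4,5,6,9}
pass 1: U {2,4,5,6,8,9}->{4,5,6,8,9}; V {2,6,8}->{2,6}; Y {2,3,4,5,6,9}->{2,3,4,6}
pass 2: no change
Fixpoint after 2 passes: D(Y) = {2,3,4,6}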